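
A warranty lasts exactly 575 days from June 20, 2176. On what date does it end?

January 16, 2178

+365 (one year) → Jun 20, 2177 (210 left).
Jun has 30 days: +11 → Jul 1, 2177 (199 left).
Jul has 31 days: +31 → Aug 1, 2177 (168 left).
Aug has 31 days: +31 → Sep 1, 2177 (137 left).
Sep has 30 days: +30 → Oct 1, 2177 (107 left).
Oct has 31 days: +31 → Nov 1, 2177 (76 left).
Nov has 30 days: +30 → Dec 1, 2177 (46 left).
Dec has 31 days: +31 → Jan 1, 2178 (15 left).
+15 → Jan 16, 2178.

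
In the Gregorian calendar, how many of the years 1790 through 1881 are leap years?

22

Multiples of 4 in [1790,1881]: 23.
Of those, multiples of 100: 1 (not leap unless ÷400).
Multiples of 400: 0.
Leap years = 23 − 1 + 0 = 22.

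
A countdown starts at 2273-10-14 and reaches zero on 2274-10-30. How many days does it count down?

381

Oct 14, 2273 → Nov 14, 2273: 31 days (October has 31).
Nov 14, 2273 → Dec 14, 2273: 30 days (November has 30).
Dec 14, 2273 → Jan 14, 2274: 31 days (December has 31).
Jan 14, 2274 → Feb 14, 2274: 31 days (January has 31).
Feb 14, 2274 → Mar 14, 2274: 28 days (February has 28).
Mar 14, 2274 → Apr 14, 2274: 31 days (March has 31).
Apr 14, 2274 → May 14, 2274: 30 days (April has 30).
May 14, 2274 → Jun 14, 2274: 31 days (May has 31).
Jun 14, 2274 → Jul 14, 2274: 30 days (June has 30).
Jul 14, 2274 → Aug 14, 2274: 31 days (July has 31).
Aug 14, 2274 → Sep 14, 2274: 31 days (August has 31).
Sep 14, 2274 → Oct 14, 2274: 30 days (September has 30).
Oct 14, 2274 → Oct 30, 2274: 16 days.
Total: 381 days.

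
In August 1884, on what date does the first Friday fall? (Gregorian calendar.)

August 1, 1884

August 1, 1884 is a Friday.
The first Friday is therefore August 1 (same day).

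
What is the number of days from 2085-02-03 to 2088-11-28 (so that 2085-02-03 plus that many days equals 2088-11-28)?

1394

Feb 3, 2085 → Feb 3, 2086: 365 days.
Feb 3, 2086 → Feb 3, 2087: 365 days.
Feb 3, 2087 → Feb 3, 2088: 365 days.
Feb 3, 2088 → Mar 3, 2088: 29 days (February has 29).
Mar 3, 2088 → Apr 3, 2088: 31 days (March has 31).
Apr 3, 2088 → May 3, 2088: 30 days (April has 30).
May 3, 2088 → Jun 3, 2088: 31 days (May has 31).
Jun 3, 2088 → Jul 3, 2088: 30 days (June has 30).
Jul 3, 2088 → Aug 3, 2088: 31 days (July has 31).
Aug 3, 2088 → Sep 3, 2088: 31 days (August has 31).
Sep 3, 2088 → Oct 3, 2088: 30 days (September has 30).
Oct 3, 2088 → Nov 3, 2088: 31 days (October has 31).
Nov 3, 2088 → Nov 28, 2088: 25 days.
Total: 1394 days.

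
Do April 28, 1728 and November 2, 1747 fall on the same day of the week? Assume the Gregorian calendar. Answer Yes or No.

From Apr 28, 1728 to Nov 2, 1747 is 7127 days.
7127 mod 7 = 1, so they are different weekdays.
(Apr 28, 1728 is a Wednesday; Nov 2, 1747 is a Thursday.)

No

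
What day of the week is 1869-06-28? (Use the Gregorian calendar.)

Doomsday rule: the anchor day for the 1800s is Friday. For year 69: 69÷12 = 5 r 9, and 9÷4 = 2, so 5+9+2 = 16.
Friday + 16 ≡ Sunday — that's 1869's doomsday.
In June the doomsday date is Jun 6.
Jun 28 is 22 days after Jun 6; 22 mod 7 = 1, so Sunday + 1 = Monday.

Monday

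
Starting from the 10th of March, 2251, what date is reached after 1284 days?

+366 (one year; includes Feb 29, 2252) → Mar 10, 2252 (918 left).
+365 (one year) → Mar 10, 2253 (553 left).
+365 (one year) → Mar 10, 2254 (188 left).
Mar has 31 days: +22 → Apr 1, 2254 (166 left).
Apr has 30 days: +30 → May 1, 2254 (136 left).
May has 31 days: +31 → Jun 1, 2254 (105 left).
Jun has 30 days: +30 → Jul 1, 2254 (75 left).
Jul has 31 days: +31 → Aug 1, 2254 (44 left).
Aug has 31 days: +31 → Sep 1, 2254 (13 left).
+13 → Sep 14, 2254.

September 14, 2254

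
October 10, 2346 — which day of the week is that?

Thursday

Doomsday rule: the anchor day for the 2300s is Wednesday. For year 46: 46÷12 = 3 r 10, and 10÷4 = 2, so 3+10+2 = 15.
Wednesday + 15 ≡ Thursday — that's 2346's doomsday.
In October the doomsday date is Oct 10.
Oct 10 is the doomsday itself: Thursday.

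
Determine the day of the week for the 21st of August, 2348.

Doomsday rule: the anchor day for the 2300s is Wednesday. For year 48: 48÷12 = 4 r 0, and 0÷4 = 0, so 4+0+0 = 4.
Wednesday + 4 ≡ Sunday — that's 2348's doomsday.
In August the doomsday date is Aug 8.
Aug 21 is 13 days after Aug 8; 13 mod 7 = 6, so Sunday + 6 = Saturday.

Saturday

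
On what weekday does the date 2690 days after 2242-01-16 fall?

Jan 16, 2242 is a Sunday.
2690 mod 7 = 2, so 2690 days after a Sunday is Sunday + 2 = Tuesday.

Tuesday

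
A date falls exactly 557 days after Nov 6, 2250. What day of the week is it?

First find the weekday of Nov 6, 2250. Doomsday rule: the anchor day for the 2200s is Friday. For year 50: 50÷12 = 4 r 2, and 2÷4 = 0, so 4+2+0 = 6.
Friday + 6 ≡ Thursday — that's 2250's doomsday.
In November the doomsday date is Nov 7.
Nov 6 is 1 day before Nov 7; 1 mod 7 = 1, so Thursday − 1 = Wednesday.
557 mod 7 = 4, so 557 days after a Wednesday is Wednesday + 4 = Sunday.

Sunday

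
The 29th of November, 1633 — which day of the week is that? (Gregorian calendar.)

Tuesday

Doomsday rule: the anchor day for the 1600s is Tuesday. For year 33: 33÷12 = 2 r 9, and 9÷4 = 2, so 2+9+2 = 13.
Tuesday + 13 ≡ Monday — that's 1633's doomsday.
In November the doomsday date is Nov 7.
Nov 29 is 22 days after Nov 7; 22 mod 7 = 1, so Monday + 1 = Tuesday.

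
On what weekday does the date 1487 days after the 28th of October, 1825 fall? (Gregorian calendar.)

Monday

First find the weekday of Oct 28, 1825. Doomsday rule: the anchor day for the 1800s is Friday. For year 25: 25÷12 = 2 r 1, and 1÷4 = 0, so 2+1+0 = 3.
Friday + 3 ≡ Monday — that's 1825's doomsday.
In October the doomsday date is Oct 10.
Oct 28 is 18 days after Oct 10; 18 mod 7 = 4, so Monday + 4 = Friday.
1487 mod 7 = 3, so 1487 days after a Friday is Friday + 3 = Monday.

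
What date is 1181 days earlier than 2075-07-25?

April 30, 2072

−365 (one year) → Jul 25, 2074 (816 left).
−365 (one year) → Jul 25, 2073 (451 left).
−365 (one year) → Jul 25, 2072 (86 left).
−25 → Jun 30, 2072 (end of Jun, 30 days; 61 left).
−30 → May 31, 2072 (end of May, 31 days; 31 left).
−31 → Apr 30, 2072 (end of Apr, 30 days; 0 left).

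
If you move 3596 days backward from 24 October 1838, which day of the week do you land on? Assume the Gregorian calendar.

Friday

First find the weekday of Oct 24, 1838. Doomsday rule: the anchor day for the 1800s is Friday. For year 38: 38÷12 = 3 r 2, and 2÷4 = 0, so 3+2+0 = 5.
Friday + 5 ≡ Wednesday — that's 1838's doomsday.
In October the doomsday date is Oct 10.
Oct 24 is 14 days after Oct 10; 14 mod 7 = 0, so Wednesday + 0 = Wednesday.
3596 mod 7 = 5, so 3596 days before a Wednesday is Wednesday − 5 = Friday.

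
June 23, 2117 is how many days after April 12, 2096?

Apr 12, 2096 → Apr 12, 2097: 365 days.
Apr 12, 2097 → Apr 12, 2098: 365 days.
Apr 12, 2098 → Apr 12, 2099: 365 days.
Apr 12, 2099 → Apr 12, 2100: 365 days.
Apr 12, 2100 → Apr 12, 2101: 365 days.
Apr 12, 2101 → Apr 12, 2102: 365 days.
Apr 12, 2102 → Apr 12, 2103: 365 days.
Apr 12, 2103 → Apr 12, 2104: 366 days (Feb 29, 2104 is in that span).
Apr 12, 2104 → Apr 12, 2105: 365 days.
Apr 12, 2105 → Apr 12, 2106: 365 days.
Apr 12, 2106 → Apr 12, 2107: 365 days.
Apr 12, 2107 → Apr 12, 2108: 366 days (Feb 29, 2108 is in that span).
Apr 12, 2108 → Apr 12, 2109: 365 days.
Apr 12, 2109 → Apr 12, 2110: 365 days.
Apr 12, 2110 → Apr 12, 2111: 365 days.
Apr 12, 2111 → Apr 12, 2112: 366 days (Feb 29, 2112 is in that span).
Apr 12, 2112 → Apr 12, 2113: 365 days.
Apr 12, 2113 → Apr 12, 2114: 365 days.
Apr 12, 2114 → Apr 12, 2115: 365 days.
Apr 12, 2115 → Apr 12, 2116: 366 days (Feb 29, 2116 is in that span).
Apr 12, 2116 → Apr 12, 2117: 365 days.
Apr 12, 2117 → May 12, 2117: 30 days (April has 30).
May 12, 2117 → Jun 12, 2117: 31 days (May has 31).
Jun 12, 2117 → Jun 23, 2117: 11 days.
Total: 7741 days.

7741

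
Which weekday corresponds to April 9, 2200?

Wednesday

Doomsday rule: the anchor day for the 2200s is Friday. For year 00: 0÷12 = 0 r 0, and 0÷4 = 0, so 0+0+0 = 0.
Friday + 0 ≡ Friday — that's 2200's doomsday.
In April the doomsday date is Apr 4.
Apr 9 is 5 days after Apr 4; 5 mod 7 = 5, so Friday + 5 = Wednesday.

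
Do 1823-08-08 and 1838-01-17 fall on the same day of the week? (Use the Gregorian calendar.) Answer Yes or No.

No

From Aug 8, 1823 to Jan 17, 1838 is 5276 days.
5276 mod 7 = 5, so they are different weekdays.
(Aug 8, 1823 is a Friday; Jan 17, 1838 is a Wednesday.)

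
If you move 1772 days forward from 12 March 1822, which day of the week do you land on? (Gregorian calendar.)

Wednesday

Mar 12, 1822 is a Tuesday.
1772 mod 7 = 1, so 1772 days after a Tuesday is Tuesday + 1 = Wednesday.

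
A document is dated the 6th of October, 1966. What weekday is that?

January 1, 1966 is a Saturday.
Jan 1, 1966 → Feb 1, 1966: 31 days (January has 31).
Feb 1, 1966 → Mar 1, 1966: 28 days (February has 28).
Mar 1, 1966 → Apr 1, 1966: 31 days (March has 31).
Apr 1, 1966 → May 1, 1966: 30 days (April has 30).
May 1, 1966 → Jun 1, 1966: 31 days (May has 31).
Jun 1, 1966 → Jul 1, 1966: 30 days (June has 30).
Jul 1, 1966 → Aug 1, 1966: 31 days (July has 31).
Aug 1, 1966 → Sep 1, 1966: 31 days (August has 31).
Sep 1, 1966 → Oct 1, 1966: 30 days (September has 30).
Oct 1, 1966 → Oct 6, 1966: 5 days.
Total: 278 days.
278 mod 7 = 5, so Saturday + 5 = Thursday.

Thursday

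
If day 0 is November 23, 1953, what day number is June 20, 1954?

209

Nov 23, 1953 → Dec 23, 1953: 30 days (November has 30).
Dec 23, 1953 → Jan 23, 1954: 31 days (December has 31).
Jan 23, 1954 → Feb 23, 1954: 31 days (January has 31).
Feb 23, 1954 → Mar 23, 1954: 28 days (February has 28).
Mar 23, 1954 → Apr 23, 1954: 31 days (March has 31).
Apr 23, 1954 → May 23, 1954: 30 days (April has 30).
May 23, 1954 → Jun 20, 1954: 28 days.
Total: 209 days.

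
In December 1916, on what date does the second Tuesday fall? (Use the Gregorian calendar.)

December 1, 1916 is a Friday.
The first Tuesday is therefore December 5 (4 days later).
The second Tuesday is 5 + 1×7 = December 12.

December 12, 1916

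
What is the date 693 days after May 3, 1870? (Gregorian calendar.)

March 26, 1872

+365 (one year) → May 3, 1871 (328 left).
May has 31 days: +29 → Jun 1, 1871 (299 left).
Jun has 30 days: +30 → Jul 1, 1871 (269 left).
Jul has 31 days: +31 → Aug 1, 1871 (238 left).
Aug has 31 days: +31 → Sep 1, 1871 (207 left).
Sep has 30 days: +30 → Oct 1, 1871 (177 left).
Oct has 31 days: +31 → Nov 1, 1871 (146 left).
Nov has 30 days: +30 → Dec 1, 1871 (116 left).
Dec has 31 days: +31 → Jan 1, 1872 (85 left).
Jan has 31 days: +31 → Feb 1, 1872 (54 left).
Feb has 29 days: +29 → Mar 1, 1872 (25 left).
+25 → Mar 26, 1872.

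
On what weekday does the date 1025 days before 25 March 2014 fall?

First find the weekday of Mar 25, 2014. Doomsday rule: the anchor day for the 2000s is Tuesday. For year 14: 14÷12 = 1 r 2, and 2÷4 = 0, so 1+2+0 = 3.
Tuesday + 3 ≡ Friday — that's 2014's doomsday.
In March the doomsday date is Mar 14.
Mar 25 is 11 days after Mar 14; 11 mod 7 = 4, so Friday + 4 = Tuesday.
1025 mod 7 = 3, so 1025 days before a Tuesday is Tuesday − 3 = Saturday.

Saturday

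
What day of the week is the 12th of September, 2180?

Doomsday rule: the anchor day for the 2100s is Sunday. For year 80: 80÷12 = 6 r 8, and 8÷4 = 2, so 6+8+2 = 16.
Sunday + 16 ≡ Tuesday — that's 2180's doomsday.
In September the doomsday date is Sep 5.
Sep 12 is 7 days after Sep 5; 7 mod 7 = 0, so Tuesday + 0 = Tuesday.

Tuesday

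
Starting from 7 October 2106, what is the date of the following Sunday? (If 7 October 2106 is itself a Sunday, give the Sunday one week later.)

Oct 7, 2106 is a Thursday.
From Thursday to the next Sunday is 3 days.
Oct 7, 2106 + 3 = Oct 10, 2106.

October 10, 2106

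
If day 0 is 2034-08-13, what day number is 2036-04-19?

615

Aug 13, 2034 → Aug 13, 2035: 365 days.
Aug 13, 2035 → Sep 13, 2035: 31 days (August has 31).
Sep 13, 2035 → Oct 13, 2035: 30 days (September has 30).
Oct 13, 2035 → Nov 13, 2035: 31 days (October has 31).
Nov 13, 2035 → Dec 13, 2035: 30 days (November has 30).
Dec 13, 2035 → Jan 13, 2036: 31 days (December has 31).
Jan 13, 2036 → Feb 13, 2036: 31 days (January has 31).
Feb 13, 2036 → Mar 13, 2036: 29 days (February has 29).
Mar 13, 2036 → Apr 13, 2036: 31 days (March has 31).
Apr 13, 2036 → Apr 19, 2036: 6 days.
Total: 615 days.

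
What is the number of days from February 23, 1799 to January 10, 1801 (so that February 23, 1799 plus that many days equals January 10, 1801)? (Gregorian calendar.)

Feb 23, 1799 → Feb 23, 1800: 365 days.
Feb 23, 1800 → Mar 23, 1800: 28 days (February has 28).
Mar 23, 1800 → Apr 23, 1800: 31 days (March has 31).
Apr 23, 1800 → May 23, 1800: 30 days (April has 30).
May 23, 1800 → Jun 23, 1800: 31 days (May has 31).
Jun 23, 1800 → Jul 23, 1800: 30 days (June has 30).
Jul 23, 1800 → Aug 23, 1800: 31 days (July has 31).
Aug 23, 1800 → Sep 23, 1800: 31 days (August has 31).
Sep 23, 1800 → Oct 23, 1800: 30 days (September has 30).
Oct 23, 1800 → Nov 23, 1800: 31 days (October has 31).
Nov 23, 1800 → Dec 23, 1800: 30 days (November has 30).
Dec 23, 1800 → Jan 10, 1801: 18 days.
Total: 686 days.

686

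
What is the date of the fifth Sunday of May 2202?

May 1, 2202 is a Saturday.
The first Sunday is therefore May 2 (1 days later).
The fifth Sunday is 2 + 4×7 = May 30.

May 30, 2202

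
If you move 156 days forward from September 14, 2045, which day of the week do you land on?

First find the weekday of Sep 14, 2045. Doomsday rule: the anchor day for the 2000s is Tuesday. For year 45: 45÷12 = 3 r 9, and 9÷4 = 2, so 3+9+2 = 14.
Tuesday + 14 ≡ Tuesday — that's 2045's doomsday.
In September the doomsday date is Sep 5.
Sep 14 is 9 days after Sep 5; 9 mod 7 = 2, so Tuesday + 2 = Thursday.
156 mod 7 = 2, so 156 days after a Thursday is Thursday + 2 = Saturday.

Saturday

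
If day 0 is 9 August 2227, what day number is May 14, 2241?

5027

Aug 9, 2227 → Aug 9, 2228: 366 days (Feb 29, 2228 is in that span).
Aug 9, 2228 → Aug 9, 2229: 365 days.
Aug 9, 2229 → Aug 9, 2230: 365 days.
Aug 9, 2230 → Aug 9, 2231: 365 days.
Aug 9, 2231 → Aug 9, 2232: 366 days (Feb 29, 2232 is in that span).
Aug 9, 2232 → Aug 9, 2233: 365 days.
Aug 9, 2233 → Aug 9, 2234: 365 days.
Aug 9, 2234 → Aug 9, 2235: 365 days.
Aug 9, 2235 → Aug 9, 2236: 366 days (Feb 29, 2236 is in that span).
Aug 9, 2236 → Aug 9, 2237: 365 days.
Aug 9, 2237 → Aug 9, 2238: 365 days.
Aug 9, 2238 → Aug 9, 2239: 365 days.
Aug 9, 2239 → Aug 9, 2240: 366 days (Feb 29, 2240 is in that span).
Aug 9, 2240 → Sep 9, 2240: 31 days (August has 31).
Sep 9, 2240 → Oct 9, 2240: 30 days (September has 30).
Oct 9, 2240 → Nov 9, 2240: 31 days (October has 31).
Nov 9, 2240 → Dec 9, 2240: 30 days (November has 30).
Dec 9, 2240 → Jan 9, 2241: 31 days (December has 31).
Jan 9, 2241 → Feb 9, 2241: 31 days (January has 31).
Feb 9, 2241 → Mar 9, 2241: 28 days (February has 28).
Mar 9, 2241 → Apr 9, 2241: 31 days (March has 31).
Apr 9, 2241 → May 9, 2241: 30 days (April has 30).
May 9, 2241 → May 14, 2241: 5 days.
Total: 5027 days.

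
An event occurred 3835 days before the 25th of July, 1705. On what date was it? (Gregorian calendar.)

January 23, 1695

−365 (one year) → Jul 25, 1704 (3470 left).
−366 (one year; includes Feb 29, 1704) → Jul 25, 1703 (3104 left).
−365 (one year) → Jul 25, 1702 (2739 left).
−365 (one year) → Jul 25, 1701 (2374 left).
−365 (one year) → Jul 25, 1700 (2009 left).
−365 (one year) → Jul 25, 1699 (1644 left).
−365 (one year) → Jul 25, 1698 (1279 left).
−365 (one year) → Jul 25, 1697 (914 left).
−365 (one year) → Jul 25, 1696 (549 left).
−366 (one year; includes Feb 29, 1696) → Jul 25, 1695 (183 left).
−25 → Jun 30, 1695 (end of Jun, 30 days; 158 left).
−30 → May 31, 1695 (end of May, 31 days; 128 left).
−31 → Apr 30, 1695 (end of Apr, 30 days; 97 left).
−30 → Mar 31, 1695 (end of Mar, 31 days; 67 left).
−31 → Feb 28, 1695 (end of Feb, 28 days; 36 left).
−28 → Jan 31, 1695 (end of Jan, 31 days; 8 left).
−8 → Jan 23, 1695.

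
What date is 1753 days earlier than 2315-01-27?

April 10, 2310

−365 (one year) → Jan 27, 2314 (1388 left).
−365 (one year) → Jan 27, 2313 (1023 left).
−366 (one year; includes Feb 29, 2312) → Jan 27, 2312 (657 left).
−365 (one year) → Jan 27, 2311 (292 left).
−27 → Dec 31, 2310 (end of Dec, 31 days; 265 left).
−31 → Nov 30, 2310 (end of Nov, 30 days; 234 left).
−30 → Oct 31, 2310 (end of Oct, 31 days; 204 left).
−31 → Sep 30, 2310 (end of Sep, 30 days; 173 left).
−30 → Aug 31, 2310 (end of Aug, 31 days; 143 left).
−31 → Jul 31, 2310 (end of Jul, 31 days; 112 left).
−31 → Jun 30, 2310 (end of Jun, 30 days; 81 left).
−30 → May 31, 2310 (end of May, 31 days; 51 left).
−31 → Apr 30, 2310 (end of Apr, 30 days; 20 left).
−20 → Apr 10, 2310.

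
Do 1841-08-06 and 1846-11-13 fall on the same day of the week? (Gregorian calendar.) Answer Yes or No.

From Aug 6, 1841 to Nov 13, 1846 is 1925 days.
1925 mod 7 = 0, so they are the same weekday.
(Aug 6, 1841 is a Friday; Nov 13, 1846 is a Friday.)

Yes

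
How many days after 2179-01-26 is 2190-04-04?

Jan 26, 2179 → Jan 26, 2180: 365 days.
Jan 26, 2180 → Jan 26, 2181: 366 days (Feb 29, 2180 is in that span).
Jan 26, 2181 → Jan 26, 2182: 365 days.
Jan 26, 2182 → Jan 26, 2183: 365 days.
Jan 26, 2183 → Jan 26, 2184: 365 days.
Jan 26, 2184 → Jan 26, 2185: 366 days (Feb 29, 2184 is in that span).
Jan 26, 2185 → Jan 26, 2186: 365 days.
Jan 26, 2186 → Jan 26, 2187: 365 days.
Jan 26, 2187 → Jan 26, 2188: 365 days.
Jan 26, 2188 → Jan 26, 2189: 366 days (Feb 29, 2188 is in that span).
Jan 26, 2189 → Jan 26, 2190: 365 days.
Jan 26, 2190 → Feb 26, 2190: 31 days (January has 31).
Feb 26, 2190 → Mar 26, 2190: 28 days (February has 28).
Mar 26, 2190 → Apr 4, 2190: 9 days.
Total: 4086 days.

4086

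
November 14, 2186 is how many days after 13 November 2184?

Nov 13, 2184 → Nov 13, 2185: 365 days.
Nov 13, 2185 → Dec 13, 2185: 30 days (November has 30).
Dec 13, 2185 → Jan 13, 2186: 31 days (December has 31).
Jan 13, 2186 → Feb 13, 2186: 31 days (January has 31).
Feb 13, 2186 → Mar 13, 2186: 28 days (February has 28).
Mar 13, 2186 → Apr 13, 2186: 31 days (March has 31).
Apr 13, 2186 → May 13, 2186: 30 days (April has 30).
May 13, 2186 → Jun 13, 2186: 31 days (May has 31).
Jun 13, 2186 → Jul 13, 2186: 30 days (June has 30).
Jul 13, 2186 → Aug 13, 2186: 31 days (July has 31).
Aug 13, 2186 → Sep 13, 2186: 31 days (August has 31).
Sep 13, 2186 → Oct 13, 2186: 30 days (September has 30).
Oct 13, 2186 → Nov 13, 2186: 31 days (October has 31).
Nov 13, 2186 → Nov 14, 2186: 1 days.
Total: 731 days.

731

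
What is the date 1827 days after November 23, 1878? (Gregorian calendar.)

November 24, 1883

+365 (one year) → Nov 23, 1879 (1462 left).
+366 (one year; includes Feb 29, 1880) → Nov 23, 1880 (1096 left).
+365 (one year) → Nov 23, 1881 (731 left).
+365 (one year) → Nov 23, 1882 (366 left).
Nov has 30 days: +8 → Dec 1, 1882 (358 left).
Dec has 31 days: +31 → Jan 1, 1883 (327 left).
Jan has 31 days: +31 → Feb 1, 1883 (296 left).
Feb has 28 days: +28 → Mar 1, 1883 (268 left).
Mar has 31 days: +31 → Apr 1, 1883 (237 left).
Apr has 30 days: +30 → May 1, 1883 (207 left).
May has 31 days: +31 → Jun 1, 1883 (176 left).
Jun has 30 days: +30 → Jul 1, 1883 (146 left).
Jul has 31 days: +31 → Aug 1, 1883 (115 left).
Aug has 31 days: +31 → Sep 1, 1883 (84 left).
Sep has 30 days: +30 → Oct 1, 1883 (54 left).
Oct has 31 days: +31 → Nov 1, 1883 (23 left).
+23 → Nov 24, 1883.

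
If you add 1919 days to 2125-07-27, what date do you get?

+365 (one year) → Jul 27, 2126 (1554 left).
+365 (one year) → Jul 27, 2127 (1189 left).
+366 (one year; includes Feb 29, 2128) → Jul 27, 2128 (823 left).
+365 (one year) → Jul 27, 2129 (458 left).
+365 (one year) → Jul 27, 2130 (93 left).
Jul has 31 days: +5 → Aug 1, 2130 (88 left).
Aug has 31 days: +31 → Sep 1, 2130 (57 left).
Sep has 30 days: +30 → Oct 1, 2130 (27 left).
+27 → Oct 28, 2130.

October 28, 2130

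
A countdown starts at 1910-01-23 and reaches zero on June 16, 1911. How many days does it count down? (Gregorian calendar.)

Jan 23, 1910 → Jan 23, 1911: 365 days.
Jan 23, 1911 → Feb 23, 1911: 31 days (January has 31).
Feb 23, 1911 → Mar 23, 1911: 28 days (February has 28).
Mar 23, 1911 → Apr 23, 1911: 31 days (March has 31).
Apr 23, 1911 → May 23, 1911: 30 days (April has 30).
May 23, 1911 → Jun 16, 1911: 24 days.
Total: 509 days.

509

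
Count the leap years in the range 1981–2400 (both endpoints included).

Multiples of 4 in [1981,2400]: 105.
Of those, multiples of 100: 5 (not leap unless ÷400).
Multiples of 400: 2.
Leap years = 105 − 5 + 2 = 102.

102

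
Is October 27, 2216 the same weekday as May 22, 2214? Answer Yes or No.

From May 22, 2214 to Oct 27, 2216 is 889 days.
889 mod 7 = 0, so they are the same weekday.
(May 22, 2214 is a Sunday; Oct 27, 2216 is a Sunday.)

Yes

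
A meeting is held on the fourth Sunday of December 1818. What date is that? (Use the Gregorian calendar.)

December 1, 1818 is a Tuesday.
The first Sunday is therefore December 6 (5 days later).
The fourth Sunday is 6 + 3×7 = December 27.

December 27, 1818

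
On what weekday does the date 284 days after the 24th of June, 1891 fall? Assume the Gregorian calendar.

Sunday

Jun 24, 1891 is a Wednesday.
284 mod 7 = 4, so 284 days after a Wednesday is Wednesday + 4 = Sunday.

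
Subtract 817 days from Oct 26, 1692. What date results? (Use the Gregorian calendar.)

−366 (one year; includes Feb 29, 1692) → Oct 26, 1691 (451 left).
−365 (one year) → Oct 26, 1690 (86 left).
−26 → Sep 30, 1690 (end of Sep, 30 days; 60 left).
−30 → Aug 31, 1690 (end of Aug, 31 days; 30 left).
−30 → Aug 1, 1690.

August 1, 1690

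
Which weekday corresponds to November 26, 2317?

Doomsday rule: the anchor day for the 2300s is Wednesday. For year 17: 17÷12 = 1 r 5, and 5÷4 = 1, so 1+5+1 = 7.
Wednesday + 7 ≡ Wednesday — that's 2317's doomsday.
In November the doomsday date is Nov 7.
Nov 26 is 19 days after Nov 7; 19 mod 7 = 5, so Wednesday + 5 = Monday.

Monday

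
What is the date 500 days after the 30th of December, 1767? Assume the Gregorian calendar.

+366 (one year; includes Feb 29, 1768) → Dec 30, 1768 (134 left).
Dec has 31 days: +2 → Jan 1, 1769 (132 left).
Jan has 31 days: +31 → Feb 1, 1769 (101 left).
Feb has 28 days: +28 → Mar 1, 1769 (73 left).
Mar has 31 days: +31 → Apr 1, 1769 (42 left).
Apr has 30 days: +30 → May 1, 1769 (12 left).
+12 → May 13, 1769.

May 13, 1769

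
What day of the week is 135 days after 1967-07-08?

First find the weekday of Jul 8, 1967. Doomsday rule: the anchor day for the 1900s is Wednesday. For year 67: 67÷12 = 5 r 7, and 7÷4 = 1, so 5+7+1 = 13.
Wednesday + 13 ≡ Tuesday — that's 1967's doomsday.
In July the doomsday date is Jul 11.
Jul 8 is 3 days before Jul 11; 3 mod 7 = 3, so Tuesday − 3 = Saturday.
135 mod 7 = 2, so 135 days after a Saturday is Saturday + 2 = Monday.

Monday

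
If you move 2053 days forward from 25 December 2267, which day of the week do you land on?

Friday

Dec 25, 2267 is a Wednesday.
2053 mod 7 = 2, so 2053 days after a Wednesday is Wednesday + 2 = Friday.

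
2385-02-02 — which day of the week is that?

Saturday

Doomsday rule: the anchor day for the 2300s is Wednesday. For year 85: 85÷12 = 7 r 1, and 1÷4 = 0, so 7+1+0 = 8.
Wednesday + 8 ≡ Thursday — that's 2385's doomsday.
In February the doomsday date is Feb 28 (2385 is not a leap year).
Feb 2 is 26 days before Feb 28; 26 mod 7 = 5, so Thursday − 5 = Saturday.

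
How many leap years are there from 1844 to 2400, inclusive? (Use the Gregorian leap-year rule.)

Multiples of 4 in [1844,2400]: 140.
Of those, multiples of 100: 6 (not leap unless ÷400).
Multiples of 400: 2.
Leap years = 140 − 6 + 2 = 136.

136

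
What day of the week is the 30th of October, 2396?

Wednesday

Doomsday rule: the anchor day for the 2300s is Wednesday. For year 96: 96÷12 = 8 r 0, and 0÷4 = 0, so 8+0+0 = 8.
Wednesday + 8 ≡ Thursday — that's 2396's doomsday.
In October the doomsday date is Oct 10.
Oct 30 is 20 days after Oct 10; 20 mod 7 = 6, so Thursday + 6 = Wednesday.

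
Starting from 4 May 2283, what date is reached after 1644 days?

+366 (one year; includes Feb 29, 2284) → May 4, 2284 (1278 left).
+365 (one year) → May 4, 2285 (913 left).
+365 (one year) → May 4, 2286 (548 left).
+365 (one year) → May 4, 2287 (183 left).
May has 31 days: +28 → Jun 1, 2287 (155 left).
Jun has 30 days: +30 → Jul 1, 2287 (125 left).
Jul has 31 days: +31 → Aug 1, 2287 (94 left).
Aug has 31 days: +31 → Sep 1, 2287 (63 left).
Sep has 30 days: +30 → Oct 1, 2287 (33 left).
Oct has 31 days: +31 → Nov 1, 2287 (2 left).
+2 → Nov 3, 2287.

November 3, 2287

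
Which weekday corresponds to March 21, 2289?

Doomsday rule: the anchor day for the 2200s is Friday. For year 89: 89÷12 = 7 r 5, and 5÷4 = 1, so 7+5+1 = 13.
Friday + 13 ≡ Thursday — that's 2289's doomsday.
In March the doomsday date is Mar 14.
Mar 21 is 7 days after Mar 14; 7 mod 7 = 0, so Thursday + 0 = Thursday.

Thursday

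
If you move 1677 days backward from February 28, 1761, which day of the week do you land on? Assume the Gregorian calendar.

Tuesday

Feb 28, 1761 is a Saturday.
1677 mod 7 = 4, so 1677 days before a Saturday is Saturday − 4 = Tuesday.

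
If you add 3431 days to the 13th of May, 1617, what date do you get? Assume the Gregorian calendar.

October 4, 1626

+365 (one year) → May 13, 1618 (3066 left).
+365 (one year) → May 13, 1619 (2701 left).
+366 (one year; includes Feb 29, 1620) → May 13, 1620 (2335 left).
+365 (one year) → May 13, 1621 (1970 left).
+365 (one year) → May 13, 1622 (1605 left).
+365 (one year) → May 13, 1623 (1240 left).
+366 (one year; includes Feb 29, 1624) → May 13, 1624 (874 left).
+365 (one year) → May 13, 1625 (509 left).
+365 (one year) → May 13, 1626 (144 left).
May has 31 days: +19 → Jun 1, 1626 (125 left).
Jun has 30 days: +30 → Jul 1, 1626 (95 left).
Jul has 31 days: +31 → Aug 1, 1626 (64 left).
Aug has 31 days: +31 → Sep 1, 1626 (33 left).
Sep has 30 days: +30 → Oct 1, 1626 (3 left).
+3 → Oct 4, 1626.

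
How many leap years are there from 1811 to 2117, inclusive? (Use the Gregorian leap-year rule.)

75

Multiples of 4 in [1811,2117]: 77.
Of those, multiples of 100: 3 (not leap unless ÷400).
Multiples of 400: 1.
Leap years = 77 − 3 + 1 = 75.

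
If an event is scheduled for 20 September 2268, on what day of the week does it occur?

Doomsday rule: the anchor day for the 2200s is Friday. For year 68: 68÷12 = 5 r 8, and 8÷4 = 2, so 5+8+2 = 15.
Friday + 15 ≡ Saturday — that's 2268's doomsday.
In September the doomsday date is Sep 5.
Sep 20 is 15 days after Sep 5; 15 mod 7 = 1, so Saturday + 1 = Sunday.

Sunday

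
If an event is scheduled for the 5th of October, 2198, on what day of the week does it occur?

Doomsday rule: the anchor day for the 2100s is Sunday. For year 98: 98÷12 = 8 r 2, and 2÷4 = 0, so 8+2+0 = 10.
Sunday + 10 ≡ Wednesday — that's 2198's doomsday.
In October the doomsday date is Oct 10.
Oct 5 is 5 days before Oct 10; 5 mod 7 = 5, so Wednesday − 5 = Friday.

Friday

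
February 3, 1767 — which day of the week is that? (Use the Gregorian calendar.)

Doomsday rule: the anchor day for the 1700s is Sunday. For year 67: 67÷12 = 5 r 7, and 7÷4 = 1, so 5+7+1 = 13.
Sunday + 13 ≡ Saturday — that's 1767's doomsday.
In February the doomsday date is Feb 28 (1767 is not a leap year).
Feb 3 is 25 days before Feb 28; 25 mod 7 = 4, so Saturday − 4 = Tuesday.

Tuesday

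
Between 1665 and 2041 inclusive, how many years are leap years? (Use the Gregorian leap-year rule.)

91

Multiples of 4 in [1665,2041]: 94.
Of those, multiples of 100: 4 (not leap unless ÷400).
Multiples of 400: 1.
Leap years = 94 − 4 + 1 = 91.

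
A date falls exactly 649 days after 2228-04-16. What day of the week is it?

Monday

Apr 16, 2228 is a Wednesday.
649 mod 7 = 5, so 649 days after a Wednesday is Wednesday + 5 = Monday.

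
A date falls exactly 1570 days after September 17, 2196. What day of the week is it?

Monday

First find the weekday of Sep 17, 2196. Doomsday rule: the anchor day for the 2100s is Sunday. For year 96: 96÷12 = 8 r 0, and 0÷4 = 0, so 8+0+0 = 8.
Sunday + 8 ≡ Monday — that's 2196's doomsday.
In September the doomsday date is Sep 5.
Sep 17 is 12 days after Sep 5; 12 mod 7 = 5, so Monday + 5 = Saturday.
1570 mod 7 = 2, so 1570 days after a Saturday is Saturday + 2 = Monday.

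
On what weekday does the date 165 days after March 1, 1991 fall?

Mar 1, 1991 is a Friday.
165 mod 7 = 4, so 165 days after a Friday is Friday + 4 = Tuesday.

Tuesday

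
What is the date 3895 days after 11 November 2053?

+365 (one year) → Nov 11, 2054 (3530 left).
+365 (one year) → Nov 11, 2055 (3165 left).
+366 (one year; includes Feb 29, 2056) → Nov 11, 2056 (2799 left).
+365 (one year) → Nov 11, 2057 (2434 left).
+365 (one year) → Nov 11, 2058 (2069 left).
+365 (one year) → Nov 11, 2059 (1704 left).
+366 (one year; includes Feb 29, 2060) → Nov 11, 2060 (1338 left).
+365 (one year) → Nov 11, 2061 (973 left).
+365 (one year) → Nov 11, 2062 (608 left).
+365 (one year) → Nov 11, 2063 (243 left).
Nov has 30 days: +20 → Dec 1, 2063 (223 left).
Dec has 31 days: +31 → Jan 1, 2064 (192 left).
Jan has 31 days: +31 → Feb 1, 2064 (161 left).
Feb has 29 days: +29 → Mar 1, 2064 (132 left).
Mar has 31 days: +31 → Apr 1, 2064 (101 left).
Apr has 30 days: +30 → May 1, 2064 (71 left).
May has 31 days: +31 → Jun 1, 2064 (40 left).
Jun has 30 days: +30 → Jul 1, 2064 (10 left).
+10 → Jul 11, 2064.

July 11, 2064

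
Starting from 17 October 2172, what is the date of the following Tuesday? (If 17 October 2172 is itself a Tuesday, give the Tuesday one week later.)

October 20, 2172

Oct 17, 2172 is a Saturday.
From Saturday to the next Tuesday is 3 days.
Oct 17, 2172 + 3 = Oct 20, 2172.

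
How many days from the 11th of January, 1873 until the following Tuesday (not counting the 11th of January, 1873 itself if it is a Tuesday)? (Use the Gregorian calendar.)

3

Jan 11, 1873 is a Saturday.
From Saturday to the next Tuesday is 3 days.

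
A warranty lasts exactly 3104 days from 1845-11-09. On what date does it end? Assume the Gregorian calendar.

May 10, 1854

+365 (one year) → Nov 9, 1846 (2739 left).
+365 (one year) → Nov 9, 1847 (2374 left).
+366 (one year; includes Feb 29, 1848) → Nov 9, 1848 (2008 left).
+365 (one year) → Nov 9, 1849 (1643 left).
+365 (one year) → Nov 9, 1850 (1278 left).
+365 (one year) → Nov 9, 1851 (913 left).
+366 (one year; includes Feb 29, 1852) → Nov 9, 1852 (547 left).
+365 (one year) → Nov 9, 1853 (182 left).
Nov has 30 days: +22 → Dec 1, 1853 (160 left).
Dec has 31 days: +31 → Jan 1, 1854 (129 left).
Jan has 31 days: +31 → Feb 1, 1854 (98 left).
Feb has 28 days: +28 → Mar 1, 1854 (70 left).
Mar has 31 days: +31 → Apr 1, 1854 (39 left).
Apr has 30 days: +30 → May 1, 1854 (9 left).
+9 → May 10, 1854.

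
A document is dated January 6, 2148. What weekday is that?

Saturday

Doomsday rule: the anchor day for the 2100s is Sunday. For year 48: 48÷12 = 4 r 0, and 0÷4 = 0, so 4+0+0 = 4.
Sunday + 4 ≡ Thursday — that's 2148's doomsday.
In January the doomsday date is Jan 4 (2148 is a leap year (divisible by 4)).
Jan 6 is 2 days after Jan 4; 2 mod 7 = 2, so Thursday + 2 = Saturday.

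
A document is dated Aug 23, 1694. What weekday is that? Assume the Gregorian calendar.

Monday

Doomsday rule: the anchor day for the 1600s is Tuesday. For year 94: 94÷12 = 7 r 10, and 10÷4 = 2, so 7+10+2 = 19.
Tuesday + 19 ≡ Sunday — that's 1694's doomsday.
In August the doomsday date is Aug 8.
Aug 23 is 15 days after Aug 8; 15 mod 7 = 1, so Sunday + 1 = Monday.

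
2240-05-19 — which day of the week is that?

Doomsday rule: the anchor day for the 2200s is Friday. For year 40: 40÷12 = 3 r 4, and 4÷4 = 1, so 3+4+1 = 8.
Friday + 8 ≡ Saturday — that's 2240's doomsday.
In May the doomsday date is May 9.
May 19 is 10 days after May 9; 10 mod 7 = 3, so Saturday + 3 = Tuesday.

Tuesday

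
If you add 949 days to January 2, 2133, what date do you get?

August 9, 2135

+365 (one year) → Jan 2, 2134 (584 left).
+365 (one year) → Jan 2, 2135 (219 left).
Jan has 31 days: +30 → Feb 1, 2135 (189 left).
Feb has 28 days: +28 → Mar 1, 2135 (161 left).
Mar has 31 days: +31 → Apr 1, 2135 (130 left).
Apr has 30 days: +30 → May 1, 2135 (100 left).
May has 31 days: +31 → Jun 1, 2135 (69 left).
Jun has 30 days: +30 → Jul 1, 2135 (39 left).
Jul has 31 days: +31 → Aug 1, 2135 (8 left).
+8 → Aug 9, 2135.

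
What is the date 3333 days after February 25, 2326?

+365 (one year) → Feb 25, 2327 (2968 left).
+365 (one year) → Feb 25, 2328 (2603 left).
+366 (one year; includes Feb 29, 2328) → Feb 25, 2329 (2237 left).
+365 (one year) → Feb 25, 2330 (1872 left).
+365 (one year) → Feb 25, 2331 (1507 left).
+365 (one year) → Feb 25, 2332 (1142 left).
+366 (one year; includes Feb 29, 2332) → Feb 25, 2333 (776 left).
+365 (one year) → Feb 25, 2334 (411 left).
+365 (one year) → Feb 25, 2335 (46 left).
Feb has 28 days: +4 → Mar 1, 2335 (42 left).
Mar has 31 days: +31 → Apr 1, 2335 (11 left).
+11 → Apr 12, 2335.

April 12, 2335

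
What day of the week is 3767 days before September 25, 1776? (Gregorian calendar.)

Tuesday

First find the weekday of Sep 25, 1776. Doomsday rule: the anchor day for the 1700s is Sunday. For year 76: 76÷12 = 6 r 4, and 4÷4 = 1, so 6+4+1 = 11.
Sunday + 11 ≡ Thursday — that's 1776's doomsday.
In September the doomsday date is Sep 5.
Sep 25 is 20 days after Sep 5; 20 mod 7 = 6, so Thursday + 6 = Wednesday.
3767 mod 7 = 1, so 3767 days before a Wednesday is Wednesday − 1 = Tuesday.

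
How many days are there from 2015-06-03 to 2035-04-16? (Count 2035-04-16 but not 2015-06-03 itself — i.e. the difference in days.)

Jun 3, 2015 → Jun 3, 2016: 366 days (Feb 29, 2016 is in that span).
Jun 3, 2016 → Jun 3, 2017: 365 days.
Jun 3, 2017 → Jun 3, 2018: 365 days.
Jun 3, 2018 → Jun 3, 2019: 365 days.
Jun 3, 2019 → Jun 3, 2020: 366 days (Feb 29, 2020 is in that span).
Jun 3, 2020 → Jun 3, 2021: 365 days.
Jun 3, 2021 → Jun 3, 2022: 365 days.
Jun 3, 2022 → Jun 3, 2023: 365 days.
Jun 3, 2023 → Jun 3, 2024: 366 days (Feb 29, 2024 is in that span).
Jun 3, 2024 → Jun 3, 2025: 365 days.
Jun 3, 2025 → Jun 3, 2026: 365 days.
Jun 3, 2026 → Jun 3, 2027: 365 days.
Jun 3, 2027 → Jun 3, 2028: 366 days (Feb 29, 2028 is in that span).
Jun 3, 2028 → Jun 3, 2029: 365 days.
Jun 3, 2029 → Jun 3, 2030: 365 days.
Jun 3, 2030 → Jun 3, 2031: 365 days.
Jun 3, 2031 → Jun 3, 2032: 366 days (Feb 29, 2032 is in that span).
Jun 3, 2032 → Jun 3, 2033: 365 days.
Jun 3, 2033 → Jun 3, 2034: 365 days.
Jun 3, 2034 → Jul 3, 2034: 30 days (June has 30).
Jul 3, 2034 → Aug 3, 2034: 31 days (July has 31).
Aug 3, 2034 → Sep 3, 2034: 31 days (August has 31).
Sep 3, 2034 → Oct 3, 2034: 30 days (September has 30).
Oct 3, 2034 → Nov 3, 2034: 31 days (October has 31).
Nov 3, 2034 → Dec 3, 2034: 30 days (November has 30).
Dec 3, 2034 → Jan 3, 2035: 31 days (December has 31).
Jan 3, 2035 → Feb 3, 2035: 31 days (January has 31).
Feb 3, 2035 → Mar 3, 2035: 28 days (February has 28).
Mar 3, 2035 → Apr 3, 2035: 31 days (March has 31).
Apr 3, 2035 → Apr 16, 2035: 13 days.
Total: 7257 days.

7257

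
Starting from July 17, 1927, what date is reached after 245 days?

Jul has 31 days: +15 → Aug 1, 1927 (230 left).
Aug has 31 days: +31 → Sep 1, 1927 (199 left).
Sep has 30 days: +30 → Oct 1, 1927 (169 left).
Oct has 31 days: +31 → Nov 1, 1927 (138 left).
Nov has 30 days: +30 → Dec 1, 1927 (108 left).
Dec has 31 days: +31 → Jan 1, 1928 (77 left).
Jan has 31 days: +31 → Feb 1, 1928 (46 left).
Feb has 29 days: +29 → Mar 1, 1928 (17 left).
+17 → Mar 18, 1928.

March 18, 1928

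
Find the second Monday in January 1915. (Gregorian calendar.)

January 1, 1915 is a Friday.
The first Monday is therefore January 4 (3 days later).
The second Monday is 4 + 1×7 = January 11.

January 11, 1915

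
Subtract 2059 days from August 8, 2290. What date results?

December 18, 2284

−365 (one year) → Aug 8, 2289 (1694 left).
−365 (one year) → Aug 8, 2288 (1329 left).
−366 (one year; includes Feb 29, 2288) → Aug 8, 2287 (963 left).
−365 (one year) → Aug 8, 2286 (598 left).
−365 (one year) → Aug 8, 2285 (233 left).
−8 → Jul 31, 2285 (end of Jul, 31 days; 225 left).
−31 → Jun 30, 2285 (end of Jun, 30 days; 194 left).
−30 → May 31, 2285 (end of May, 31 days; 164 left).
−31 → Apr 30, 2285 (end of Apr, 30 days; 133 left).
−30 → Mar 31, 2285 (end of Mar, 31 days; 103 left).
−31 → Feb 28, 2285 (end of Feb, 28 days; 72 left).
−28 → Jan 31, 2285 (end of Jan, 31 days; 44 left).
−31 → Dec 31, 2284 (end of Dec, 31 days; 13 left).
−13 → Dec 18, 2284.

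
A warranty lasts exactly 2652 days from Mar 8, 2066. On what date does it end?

+365 (one year) → Mar 8, 2067 (2287 left).
+366 (one year; includes Feb 29, 2068) → Mar 8, 2068 (1921 left).
+365 (one year) → Mar 8, 2069 (1556 left).
+365 (one year) → Mar 8, 2070 (1191 left).
+365 (one year) → Mar 8, 2071 (826 left).
+366 (one year; includes Feb 29, 2072) → Mar 8, 2072 (460 left).
+365 (one year) → Mar 8, 2073 (95 left).
Mar has 31 days: +24 → Apr 1, 2073 (71 left).
Apr has 30 days: +30 → May 1, 2073 (41 left).
May has 31 days: +31 → Jun 1, 2073 (10 left).
+10 → Jun 11, 2073.

June 11, 2073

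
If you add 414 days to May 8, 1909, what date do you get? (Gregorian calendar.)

+365 (one year) → May 8, 1910 (49 left).
May has 31 days: +24 → Jun 1, 1910 (25 left).
+25 → Jun 26, 1910.

June 26, 1910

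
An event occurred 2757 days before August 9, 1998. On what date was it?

January 21, 1991

−365 (one year) → Aug 9, 1997 (2392 left).
−365 (one year) → Aug 9, 1996 (2027 left).
−366 (one year; includes Feb 29, 1996) → Aug 9, 1995 (1661 left).
−365 (one year) → Aug 9, 1994 (1296 left).
−365 (one year) → Aug 9, 1993 (931 left).
−365 (one year) → Aug 9, 1992 (566 left).
−366 (one year; includes Feb 29, 1992) → Aug 9, 1991 (200 left).
−9 → Jul 31, 1991 (end of Jul, 31 days; 191 left).
−31 → Jun 30, 1991 (end of Jun, 30 days; 160 left).
−30 → May 31, 1991 (end of May, 31 days; 130 left).
−31 → Apr 30, 1991 (end of Apr, 30 days; 99 left).
−30 → Mar 31, 1991 (end of Mar, 31 days; 69 left).
−31 → Feb 28, 1991 (end of Feb, 28 days; 38 left).
−28 → Jan 31, 1991 (end of Jan, 31 days; 10 left).
−10 → Jan 21, 1991.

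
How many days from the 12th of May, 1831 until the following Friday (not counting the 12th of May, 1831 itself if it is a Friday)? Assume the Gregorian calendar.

May 12, 1831 is a Thursday.
From Thursday to the next Friday is 1 day.

1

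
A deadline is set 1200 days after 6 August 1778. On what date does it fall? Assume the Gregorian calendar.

November 18, 1781

+365 (one year) → Aug 6, 1779 (835 left).
+366 (one year; includes Feb 29, 1780) → Aug 6, 1780 (469 left).
+365 (one year) → Aug 6, 1781 (104 left).
Aug has 31 days: +26 → Sep 1, 1781 (78 left).
Sep has 30 days: +30 → Oct 1, 1781 (48 left).
Oct has 31 days: +31 → Nov 1, 1781 (17 left).
+17 → Nov 18, 1781.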